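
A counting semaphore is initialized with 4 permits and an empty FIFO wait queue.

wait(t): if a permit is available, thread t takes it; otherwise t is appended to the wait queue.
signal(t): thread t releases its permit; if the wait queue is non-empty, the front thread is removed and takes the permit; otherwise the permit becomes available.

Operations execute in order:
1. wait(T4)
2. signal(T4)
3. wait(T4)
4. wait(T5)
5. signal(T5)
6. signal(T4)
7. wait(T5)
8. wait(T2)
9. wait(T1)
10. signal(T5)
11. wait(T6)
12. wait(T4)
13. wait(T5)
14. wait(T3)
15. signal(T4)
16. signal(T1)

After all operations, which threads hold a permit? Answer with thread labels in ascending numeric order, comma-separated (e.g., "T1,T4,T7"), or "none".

Step 1: wait(T4) -> count=3 queue=[] holders={T4}
Step 2: signal(T4) -> count=4 queue=[] holders={none}
Step 3: wait(T4) -> count=3 queue=[] holders={T4}
Step 4: wait(T5) -> count=2 queue=[] holders={T4,T5}
Step 5: signal(T5) -> count=3 queue=[] holders={T4}
Step 6: signal(T4) -> count=4 queue=[] holders={none}
Step 7: wait(T5) -> count=3 queue=[] holders={T5}
Step 8: wait(T2) -> count=2 queue=[] holders={T2,T5}
Step 9: wait(T1) -> count=1 queue=[] holders={T1,T2,T5}
Step 10: signal(T5) -> count=2 queue=[] holders={T1,T2}
Step 11: wait(T6) -> count=1 queue=[] holders={T1,T2,T6}
Step 12: wait(T4) -> count=0 queue=[] holders={T1,T2,T4,T6}
Step 13: wait(T5) -> count=0 queue=[T5] holders={T1,T2,T4,T6}
Step 14: wait(T3) -> count=0 queue=[T5,T3] holders={T1,T2,T4,T6}
Step 15: signal(T4) -> count=0 queue=[T3] holders={T1,T2,T5,T6}
Step 16: signal(T1) -> count=0 queue=[] holders={T2,T3,T5,T6}
Final holders: T2,T3,T5,T6

Answer: T2,T3,T5,T6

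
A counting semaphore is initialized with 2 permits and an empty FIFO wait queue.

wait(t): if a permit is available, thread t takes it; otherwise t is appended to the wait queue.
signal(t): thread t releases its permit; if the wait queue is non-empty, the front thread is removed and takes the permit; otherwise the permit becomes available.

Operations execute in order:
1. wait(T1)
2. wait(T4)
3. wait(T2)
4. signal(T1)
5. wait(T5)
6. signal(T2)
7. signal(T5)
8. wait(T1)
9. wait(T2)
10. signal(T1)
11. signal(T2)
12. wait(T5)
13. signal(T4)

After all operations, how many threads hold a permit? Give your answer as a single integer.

Step 1: wait(T1) -> count=1 queue=[] holders={T1}
Step 2: wait(T4) -> count=0 queue=[] holders={T1,T4}
Step 3: wait(T2) -> count=0 queue=[T2] holders={T1,T4}
Step 4: signal(T1) -> count=0 queue=[] holders={T2,T4}
Step 5: wait(T5) -> count=0 queue=[T5] holders={T2,T4}
Step 6: signal(T2) -> count=0 queue=[] holders={T4,T5}
Step 7: signal(T5) -> count=1 queue=[] holders={T4}
Step 8: wait(T1) -> count=0 queue=[] holders={T1,T4}
Step 9: wait(T2) -> count=0 queue=[T2] holders={T1,T4}
Step 10: signal(T1) -> count=0 queue=[] holders={T2,T4}
Step 11: signal(T2) -> count=1 queue=[] holders={T4}
Step 12: wait(T5) -> count=0 queue=[] holders={T4,T5}
Step 13: signal(T4) -> count=1 queue=[] holders={T5}
Final holders: {T5} -> 1 thread(s)

Answer: 1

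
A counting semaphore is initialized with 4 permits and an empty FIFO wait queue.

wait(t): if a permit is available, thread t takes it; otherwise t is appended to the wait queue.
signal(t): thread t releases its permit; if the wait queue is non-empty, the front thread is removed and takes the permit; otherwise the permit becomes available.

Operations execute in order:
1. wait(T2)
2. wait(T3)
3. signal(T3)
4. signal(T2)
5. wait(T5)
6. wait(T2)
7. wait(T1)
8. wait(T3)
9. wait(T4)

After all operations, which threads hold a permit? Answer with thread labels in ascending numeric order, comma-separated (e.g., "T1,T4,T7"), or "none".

Step 1: wait(T2) -> count=3 queue=[] holders={T2}
Step 2: wait(T3) -> count=2 queue=[] holders={T2,T3}
Step 3: signal(T3) -> count=3 queue=[] holders={T2}
Step 4: signal(T2) -> count=4 queue=[] holders={none}
Step 5: wait(T5) -> count=3 queue=[] holders={T5}
Step 6: wait(T2) -> count=2 queue=[] holders={T2,T5}
Step 7: wait(T1) -> count=1 queue=[] holders={T1,T2,T5}
Step 8: wait(T3) -> count=0 queue=[] holders={T1,T2,T3,T5}
Step 9: wait(T4) -> count=0 queue=[T4] holders={T1,T2,T3,T5}
Final holders: T1,T2,T3,T5

Answer: T1,T2,T3,T5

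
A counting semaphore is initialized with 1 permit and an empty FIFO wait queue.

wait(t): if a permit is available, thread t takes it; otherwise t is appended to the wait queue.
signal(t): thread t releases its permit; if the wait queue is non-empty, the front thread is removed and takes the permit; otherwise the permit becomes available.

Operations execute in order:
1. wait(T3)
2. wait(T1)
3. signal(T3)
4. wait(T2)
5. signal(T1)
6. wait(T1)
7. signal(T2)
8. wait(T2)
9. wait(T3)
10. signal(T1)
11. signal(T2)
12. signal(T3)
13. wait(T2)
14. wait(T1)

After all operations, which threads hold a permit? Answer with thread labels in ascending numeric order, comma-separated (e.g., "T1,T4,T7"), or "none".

Step 1: wait(T3) -> count=0 queue=[] holders={T3}
Step 2: wait(T1) -> count=0 queue=[T1] holders={T3}
Step 3: signal(T3) -> count=0 queue=[] holders={T1}
Step 4: wait(T2) -> count=0 queue=[T2] holders={T1}
Step 5: signal(T1) -> count=0 queue=[] holders={T2}
Step 6: wait(T1) -> count=0 queue=[T1] holders={T2}
Step 7: signal(T2) -> count=0 queue=[] holders={T1}
Step 8: wait(T2) -> count=0 queue=[T2] holders={T1}
Step 9: wait(T3) -> count=0 queue=[T2,T3] holders={T1}
Step 10: signal(T1) -> count=0 queue=[T3] holders={T2}
Step 11: signal(T2) -> count=0 queue=[] holders={T3}
Step 12: signal(T3) -> count=1 queue=[] holders={none}
Step 13: wait(T2) -> count=0 queue=[] holders={T2}
Step 14: wait(T1) -> count=0 queue=[T1] holders={T2}
Final holders: T2

Answer: T2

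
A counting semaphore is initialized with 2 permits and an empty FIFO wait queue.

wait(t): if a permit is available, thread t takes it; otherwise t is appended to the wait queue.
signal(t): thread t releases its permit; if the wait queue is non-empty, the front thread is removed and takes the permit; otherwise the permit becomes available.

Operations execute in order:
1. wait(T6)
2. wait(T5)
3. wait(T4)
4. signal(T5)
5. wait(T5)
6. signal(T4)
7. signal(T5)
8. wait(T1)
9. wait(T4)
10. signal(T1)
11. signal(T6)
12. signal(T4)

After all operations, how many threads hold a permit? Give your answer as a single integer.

Answer: 0

Derivation:
Step 1: wait(T6) -> count=1 queue=[] holders={T6}
Step 2: wait(T5) -> count=0 queue=[] holders={T5,T6}
Step 3: wait(T4) -> count=0 queue=[T4] holders={T5,T6}
Step 4: signal(T5) -> count=0 queue=[] holders={T4,T6}
Step 5: wait(T5) -> count=0 queue=[T5] holders={T4,T6}
Step 6: signal(T4) -> count=0 queue=[] holders={T5,T6}
Step 7: signal(T5) -> count=1 queue=[] holders={T6}
Step 8: wait(T1) -> count=0 queue=[] holders={T1,T6}
Step 9: wait(T4) -> count=0 queue=[T4] holders={T1,T6}
Step 10: signal(T1) -> count=0 queue=[] holders={T4,T6}
Step 11: signal(T6) -> count=1 queue=[] holders={T4}
Step 12: signal(T4) -> count=2 queue=[] holders={none}
Final holders: {none} -> 0 thread(s)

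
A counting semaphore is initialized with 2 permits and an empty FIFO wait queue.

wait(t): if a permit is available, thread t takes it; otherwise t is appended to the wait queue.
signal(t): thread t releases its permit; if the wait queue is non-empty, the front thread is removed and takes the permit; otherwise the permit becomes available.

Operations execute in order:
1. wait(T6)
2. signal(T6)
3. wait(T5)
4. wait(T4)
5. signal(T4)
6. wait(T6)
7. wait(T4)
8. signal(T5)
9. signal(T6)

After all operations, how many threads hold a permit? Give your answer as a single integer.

Answer: 1

Derivation:
Step 1: wait(T6) -> count=1 queue=[] holders={T6}
Step 2: signal(T6) -> count=2 queue=[] holders={none}
Step 3: wait(T5) -> count=1 queue=[] holders={T5}
Step 4: wait(T4) -> count=0 queue=[] holders={T4,T5}
Step 5: signal(T4) -> count=1 queue=[] holders={T5}
Step 6: wait(T6) -> count=0 queue=[] holders={T5,T6}
Step 7: wait(T4) -> count=0 queue=[T4] holders={T5,T6}
Step 8: signal(T5) -> count=0 queue=[] holders={T4,T6}
Step 9: signal(T6) -> count=1 queue=[] holders={T4}
Final holders: {T4} -> 1 thread(s)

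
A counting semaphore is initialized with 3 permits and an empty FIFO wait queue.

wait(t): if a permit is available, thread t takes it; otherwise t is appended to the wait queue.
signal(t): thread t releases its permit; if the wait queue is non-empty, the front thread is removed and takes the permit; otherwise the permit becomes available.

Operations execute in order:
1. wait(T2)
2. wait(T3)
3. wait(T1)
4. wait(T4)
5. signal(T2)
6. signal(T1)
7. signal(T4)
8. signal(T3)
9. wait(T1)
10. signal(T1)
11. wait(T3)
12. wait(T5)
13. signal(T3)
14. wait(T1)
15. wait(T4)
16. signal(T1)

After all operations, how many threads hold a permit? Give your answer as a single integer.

Answer: 2

Derivation:
Step 1: wait(T2) -> count=2 queue=[] holders={T2}
Step 2: wait(T3) -> count=1 queue=[] holders={T2,T3}
Step 3: wait(T1) -> count=0 queue=[] holders={T1,T2,T3}
Step 4: wait(T4) -> count=0 queue=[T4] holders={T1,T2,T3}
Step 5: signal(T2) -> count=0 queue=[] holders={T1,T3,T4}
Step 6: signal(T1) -> count=1 queue=[] holders={T3,T4}
Step 7: signal(T4) -> count=2 queue=[] holders={T3}
Step 8: signal(T3) -> count=3 queue=[] holders={none}
Step 9: wait(T1) -> count=2 queue=[] holders={T1}
Step 10: signal(T1) -> count=3 queue=[] holders={none}
Step 11: wait(T3) -> count=2 queue=[] holders={T3}
Step 12: wait(T5) -> count=1 queue=[] holders={T3,T5}
Step 13: signal(T3) -> count=2 queue=[] holders={T5}
Step 14: wait(T1) -> count=1 queue=[] holders={T1,T5}
Step 15: wait(T4) -> count=0 queue=[] holders={T1,T4,T5}
Step 16: signal(T1) -> count=1 queue=[] holders={T4,T5}
Final holders: {T4,T5} -> 2 thread(s)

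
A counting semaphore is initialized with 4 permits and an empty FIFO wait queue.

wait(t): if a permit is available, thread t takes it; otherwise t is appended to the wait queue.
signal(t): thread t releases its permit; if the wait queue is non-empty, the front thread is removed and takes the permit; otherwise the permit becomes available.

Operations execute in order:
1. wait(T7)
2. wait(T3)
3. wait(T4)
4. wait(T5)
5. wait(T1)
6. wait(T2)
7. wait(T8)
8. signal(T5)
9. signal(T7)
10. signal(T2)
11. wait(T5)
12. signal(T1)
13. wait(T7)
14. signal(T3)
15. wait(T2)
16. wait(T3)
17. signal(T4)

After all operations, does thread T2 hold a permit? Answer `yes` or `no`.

Step 1: wait(T7) -> count=3 queue=[] holders={T7}
Step 2: wait(T3) -> count=2 queue=[] holders={T3,T7}
Step 3: wait(T4) -> count=1 queue=[] holders={T3,T4,T7}
Step 4: wait(T5) -> count=0 queue=[] holders={T3,T4,T5,T7}
Step 5: wait(T1) -> count=0 queue=[T1] holders={T3,T4,T5,T7}
Step 6: wait(T2) -> count=0 queue=[T1,T2] holders={T3,T4,T5,T7}
Step 7: wait(T8) -> count=0 queue=[T1,T2,T8] holders={T3,T4,T5,T7}
Step 8: signal(T5) -> count=0 queue=[T2,T8] holders={T1,T3,T4,T7}
Step 9: signal(T7) -> count=0 queue=[T8] holders={T1,T2,T3,T4}
Step 10: signal(T2) -> count=0 queue=[] holders={T1,T3,T4,T8}
Step 11: wait(T5) -> count=0 queue=[T5] holders={T1,T3,T4,T8}
Step 12: signal(T1) -> count=0 queue=[] holders={T3,T4,T5,T8}
Step 13: wait(T7) -> count=0 queue=[T7] holders={T3,T4,T5,T8}
Step 14: signal(T3) -> count=0 queue=[] holders={T4,T5,T7,T8}
Step 15: wait(T2) -> count=0 queue=[T2] holders={T4,T5,T7,T8}
Step 16: wait(T3) -> count=0 queue=[T2,T3] holders={T4,T5,T7,T8}
Step 17: signal(T4) -> count=0 queue=[T3] holders={T2,T5,T7,T8}
Final holders: {T2,T5,T7,T8} -> T2 in holders

Answer: yes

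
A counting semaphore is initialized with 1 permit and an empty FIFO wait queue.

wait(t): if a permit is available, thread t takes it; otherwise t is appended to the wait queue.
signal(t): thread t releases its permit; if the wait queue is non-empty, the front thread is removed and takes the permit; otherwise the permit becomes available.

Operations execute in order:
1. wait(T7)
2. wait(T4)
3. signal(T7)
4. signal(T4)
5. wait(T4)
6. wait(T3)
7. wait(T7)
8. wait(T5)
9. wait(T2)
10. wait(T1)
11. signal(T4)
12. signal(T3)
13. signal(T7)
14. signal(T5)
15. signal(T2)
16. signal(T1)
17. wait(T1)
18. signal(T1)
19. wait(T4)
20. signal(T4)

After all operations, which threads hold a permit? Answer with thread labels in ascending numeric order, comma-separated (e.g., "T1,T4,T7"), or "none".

Step 1: wait(T7) -> count=0 queue=[] holders={T7}
Step 2: wait(T4) -> count=0 queue=[T4] holders={T7}
Step 3: signal(T7) -> count=0 queue=[] holders={T4}
Step 4: signal(T4) -> count=1 queue=[] holders={none}
Step 5: wait(T4) -> count=0 queue=[] holders={T4}
Step 6: wait(T3) -> count=0 queue=[T3] holders={T4}
Step 7: wait(T7) -> count=0 queue=[T3,T7] holders={T4}
Step 8: wait(T5) -> count=0 queue=[T3,T7,T5] holders={T4}
Step 9: wait(T2) -> count=0 queue=[T3,T7,T5,T2] holders={T4}
Step 10: wait(T1) -> count=0 queue=[T3,T7,T5,T2,T1] holders={T4}
Step 11: signal(T4) -> count=0 queue=[T7,T5,T2,T1] holders={T3}
Step 12: signal(T3) -> count=0 queue=[T5,T2,T1] holders={T7}
Step 13: signal(T7) -> count=0 queue=[T2,T1] holders={T5}
Step 14: signal(T5) -> count=0 queue=[T1] holders={T2}
Step 15: signal(T2) -> count=0 queue=[] holders={T1}
Step 16: signal(T1) -> count=1 queue=[] holders={none}
Step 17: wait(T1) -> count=0 queue=[] holders={T1}
Step 18: signal(T1) -> count=1 queue=[] holders={none}
Step 19: wait(T4) -> count=0 queue=[] holders={T4}
Step 20: signal(T4) -> count=1 queue=[] holders={none}
Final holders: none

Answer: none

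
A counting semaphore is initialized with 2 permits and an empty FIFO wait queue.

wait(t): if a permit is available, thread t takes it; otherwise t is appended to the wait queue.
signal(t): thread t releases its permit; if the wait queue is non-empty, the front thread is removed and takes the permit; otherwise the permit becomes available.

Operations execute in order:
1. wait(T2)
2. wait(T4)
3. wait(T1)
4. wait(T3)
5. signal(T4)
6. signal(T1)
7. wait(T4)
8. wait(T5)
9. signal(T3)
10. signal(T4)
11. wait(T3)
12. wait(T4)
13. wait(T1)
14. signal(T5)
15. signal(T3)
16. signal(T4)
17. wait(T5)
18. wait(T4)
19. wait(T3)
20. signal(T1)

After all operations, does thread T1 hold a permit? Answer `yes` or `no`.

Step 1: wait(T2) -> count=1 queue=[] holders={T2}
Step 2: wait(T4) -> count=0 queue=[] holders={T2,T4}
Step 3: wait(T1) -> count=0 queue=[T1] holders={T2,T4}
Step 4: wait(T3) -> count=0 queue=[T1,T3] holders={T2,T4}
Step 5: signal(T4) -> count=0 queue=[T3] holders={T1,T2}
Step 6: signal(T1) -> count=0 queue=[] holders={T2,T3}
Step 7: wait(T4) -> count=0 queue=[T4] holders={T2,T3}
Step 8: wait(T5) -> count=0 queue=[T4,T5] holders={T2,T3}
Step 9: signal(T3) -> count=0 queue=[T5] holders={T2,T4}
Step 10: signal(T4) -> count=0 queue=[] holders={T2,T5}
Step 11: wait(T3) -> count=0 queue=[T3] holders={T2,T5}
Step 12: wait(T4) -> count=0 queue=[T3,T4] holders={T2,T5}
Step 13: wait(T1) -> count=0 queue=[T3,T4,T1] holders={T2,T5}
Step 14: signal(T5) -> count=0 queue=[T4,T1] holders={T2,T3}
Step 15: signal(T3) -> count=0 queue=[T1] holders={T2,T4}
Step 16: signal(T4) -> count=0 queue=[] holders={T1,T2}
Step 17: wait(T5) -> count=0 queue=[T5] holders={T1,T2}
Step 18: wait(T4) -> count=0 queue=[T5,T4] holders={T1,T2}
Step 19: wait(T3) -> count=0 queue=[T5,T4,T3] holders={T1,T2}
Step 20: signal(T1) -> count=0 queue=[T4,T3] holders={T2,T5}
Final holders: {T2,T5} -> T1 not in holders

Answer: no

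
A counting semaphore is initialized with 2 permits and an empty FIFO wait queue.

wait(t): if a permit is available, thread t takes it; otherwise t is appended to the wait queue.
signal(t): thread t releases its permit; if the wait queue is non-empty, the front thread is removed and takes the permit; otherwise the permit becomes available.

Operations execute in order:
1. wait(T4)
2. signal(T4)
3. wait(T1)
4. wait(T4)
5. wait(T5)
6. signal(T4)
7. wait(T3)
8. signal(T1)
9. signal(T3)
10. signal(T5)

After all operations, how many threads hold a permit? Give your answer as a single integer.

Step 1: wait(T4) -> count=1 queue=[] holders={T4}
Step 2: signal(T4) -> count=2 queue=[] holders={none}
Step 3: wait(T1) -> count=1 queue=[] holders={T1}
Step 4: wait(T4) -> count=0 queue=[] holders={T1,T4}
Step 5: wait(T5) -> count=0 queue=[T5] holders={T1,T4}
Step 6: signal(T4) -> count=0 queue=[] holders={T1,T5}
Step 7: wait(T3) -> count=0 queue=[T3] holders={T1,T5}
Step 8: signal(T1) -> count=0 queue=[] holders={T3,T5}
Step 9: signal(T3) -> count=1 queue=[] holders={T5}
Step 10: signal(T5) -> count=2 queue=[] holders={none}
Final holders: {none} -> 0 thread(s)

Answer: 0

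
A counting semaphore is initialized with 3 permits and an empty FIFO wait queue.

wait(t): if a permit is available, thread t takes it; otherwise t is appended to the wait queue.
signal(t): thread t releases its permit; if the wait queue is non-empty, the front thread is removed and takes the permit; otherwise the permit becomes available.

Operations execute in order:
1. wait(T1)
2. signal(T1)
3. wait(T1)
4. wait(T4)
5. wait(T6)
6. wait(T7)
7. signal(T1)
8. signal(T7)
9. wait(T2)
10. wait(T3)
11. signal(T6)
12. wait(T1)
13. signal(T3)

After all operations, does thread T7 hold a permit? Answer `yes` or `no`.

Step 1: wait(T1) -> count=2 queue=[] holders={T1}
Step 2: signal(T1) -> count=3 queue=[] holders={none}
Step 3: wait(T1) -> count=2 queue=[] holders={T1}
Step 4: wait(T4) -> count=1 queue=[] holders={T1,T4}
Step 5: wait(T6) -> count=0 queue=[] holders={T1,T4,T6}
Step 6: wait(T7) -> count=0 queue=[T7] holders={T1,T4,T6}
Step 7: signal(T1) -> count=0 queue=[] holders={T4,T6,T7}
Step 8: signal(T7) -> count=1 queue=[] holders={T4,T6}
Step 9: wait(T2) -> count=0 queue=[] holders={T2,T4,T6}
Step 10: wait(T3) -> count=0 queue=[T3] holders={T2,T4,T6}
Step 11: signal(T6) -> count=0 queue=[] holders={T2,T3,T4}
Step 12: wait(T1) -> count=0 queue=[T1] holders={T2,T3,T4}
Step 13: signal(T3) -> count=0 queue=[] holders={T1,T2,T4}
Final holders: {T1,T2,T4} -> T7 not in holders

Answer: no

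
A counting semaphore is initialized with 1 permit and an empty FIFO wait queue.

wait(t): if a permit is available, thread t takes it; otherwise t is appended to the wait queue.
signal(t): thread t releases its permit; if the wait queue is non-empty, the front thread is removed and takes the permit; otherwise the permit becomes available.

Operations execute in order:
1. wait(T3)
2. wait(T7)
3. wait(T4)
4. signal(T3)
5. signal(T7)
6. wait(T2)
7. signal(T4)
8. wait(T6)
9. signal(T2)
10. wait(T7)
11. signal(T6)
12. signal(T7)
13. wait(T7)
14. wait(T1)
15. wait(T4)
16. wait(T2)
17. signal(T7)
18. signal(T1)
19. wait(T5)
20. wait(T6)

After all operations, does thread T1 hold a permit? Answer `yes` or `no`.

Answer: no

Derivation:
Step 1: wait(T3) -> count=0 queue=[] holders={T3}
Step 2: wait(T7) -> count=0 queue=[T7] holders={T3}
Step 3: wait(T4) -> count=0 queue=[T7,T4] holders={T3}
Step 4: signal(T3) -> count=0 queue=[T4] holders={T7}
Step 5: signal(T7) -> count=0 queue=[] holders={T4}
Step 6: wait(T2) -> count=0 queue=[T2] holders={T4}
Step 7: signal(T4) -> count=0 queue=[] holders={T2}
Step 8: wait(T6) -> count=0 queue=[T6] holders={T2}
Step 9: signal(T2) -> count=0 queue=[] holders={T6}
Step 10: wait(T7) -> count=0 queue=[T7] holders={T6}
Step 11: signal(T6) -> count=0 queue=[] holders={T7}
Step 12: signal(T7) -> count=1 queue=[] holders={none}
Step 13: wait(T7) -> count=0 queue=[] holders={T7}
Step 14: wait(T1) -> count=0 queue=[T1] holders={T7}
Step 15: wait(T4) -> count=0 queue=[T1,T4] holders={T7}
Step 16: wait(T2) -> count=0 queue=[T1,T4,T2] holders={T7}
Step 17: signal(T7) -> count=0 queue=[T4,T2] holders={T1}
Step 18: signal(T1) -> count=0 queue=[T2] holders={T4}
Step 19: wait(T5) -> count=0 queue=[T2,T5] holders={T4}
Step 20: wait(T6) -> count=0 queue=[T2,T5,T6] holders={T4}
Final holders: {T4} -> T1 not in holders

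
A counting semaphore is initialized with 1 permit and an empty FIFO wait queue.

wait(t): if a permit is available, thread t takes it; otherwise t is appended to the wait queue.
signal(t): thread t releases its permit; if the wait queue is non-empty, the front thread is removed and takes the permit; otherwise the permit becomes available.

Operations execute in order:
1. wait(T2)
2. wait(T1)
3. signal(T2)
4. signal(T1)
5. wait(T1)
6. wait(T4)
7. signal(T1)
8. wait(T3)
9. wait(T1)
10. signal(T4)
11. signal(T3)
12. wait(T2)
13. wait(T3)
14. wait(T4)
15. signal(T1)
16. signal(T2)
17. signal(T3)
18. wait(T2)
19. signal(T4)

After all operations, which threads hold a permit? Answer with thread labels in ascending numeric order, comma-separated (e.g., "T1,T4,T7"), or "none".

Answer: T2

Derivation:
Step 1: wait(T2) -> count=0 queue=[] holders={T2}
Step 2: wait(T1) -> count=0 queue=[T1] holders={T2}
Step 3: signal(T2) -> count=0 queue=[] holders={T1}
Step 4: signal(T1) -> count=1 queue=[] holders={none}
Step 5: wait(T1) -> count=0 queue=[] holders={T1}
Step 6: wait(T4) -> count=0 queue=[T4] holders={T1}
Step 7: signal(T1) -> count=0 queue=[] holders={T4}
Step 8: wait(T3) -> count=0 queue=[T3] holders={T4}
Step 9: wait(T1) -> count=0 queue=[T3,T1] holders={T4}
Step 10: signal(T4) -> count=0 queue=[T1] holders={T3}
Step 11: signal(T3) -> count=0 queue=[] holders={T1}
Step 12: wait(T2) -> count=0 queue=[T2] holders={T1}
Step 13: wait(T3) -> count=0 queue=[T2,T3] holders={T1}
Step 14: wait(T4) -> count=0 queue=[T2,T3,T4] holders={T1}
Step 15: signal(T1) -> count=0 queue=[T3,T4] holders={T2}
Step 16: signal(T2) -> count=0 queue=[T4] holders={T3}
Step 17: signal(T3) -> count=0 queue=[] holders={T4}
Step 18: wait(T2) -> count=0 queue=[T2] holders={T4}
Step 19: signal(T4) -> count=0 queue=[] holders={T2}
Final holders: T2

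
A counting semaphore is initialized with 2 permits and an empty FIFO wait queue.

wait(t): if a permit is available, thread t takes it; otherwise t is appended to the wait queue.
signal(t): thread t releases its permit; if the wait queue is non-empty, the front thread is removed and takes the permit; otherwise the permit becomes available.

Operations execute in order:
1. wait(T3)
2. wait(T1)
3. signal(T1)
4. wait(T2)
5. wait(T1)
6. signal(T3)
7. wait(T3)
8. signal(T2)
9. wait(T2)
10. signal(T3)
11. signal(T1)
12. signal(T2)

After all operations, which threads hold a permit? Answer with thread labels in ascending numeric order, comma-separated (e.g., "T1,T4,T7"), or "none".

Step 1: wait(T3) -> count=1 queue=[] holders={T3}
Step 2: wait(T1) -> count=0 queue=[] holders={T1,T3}
Step 3: signal(T1) -> count=1 queue=[] holders={T3}
Step 4: wait(T2) -> count=0 queue=[] holders={T2,T3}
Step 5: wait(T1) -> count=0 queue=[T1] holders={T2,T3}
Step 6: signal(T3) -> count=0 queue=[] holders={T1,T2}
Step 7: wait(T3) -> count=0 queue=[T3] holders={T1,T2}
Step 8: signal(T2) -> count=0 queue=[] holders={T1,T3}
Step 9: wait(T2) -> count=0 queue=[T2] holders={T1,T3}
Step 10: signal(T3) -> count=0 queue=[] holders={T1,T2}
Step 11: signal(T1) -> count=1 queue=[] holders={T2}
Step 12: signal(T2) -> count=2 queue=[] holders={none}
Final holders: none

Answer: none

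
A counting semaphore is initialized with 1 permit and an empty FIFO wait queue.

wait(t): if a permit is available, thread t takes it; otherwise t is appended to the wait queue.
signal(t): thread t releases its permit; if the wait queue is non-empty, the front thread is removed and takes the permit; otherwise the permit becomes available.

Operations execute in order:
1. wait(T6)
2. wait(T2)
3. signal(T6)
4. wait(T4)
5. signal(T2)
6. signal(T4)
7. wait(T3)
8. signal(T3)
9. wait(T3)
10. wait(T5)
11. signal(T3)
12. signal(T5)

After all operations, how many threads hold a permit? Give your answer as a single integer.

Answer: 0

Derivation:
Step 1: wait(T6) -> count=0 queue=[] holders={T6}
Step 2: wait(T2) -> count=0 queue=[T2] holders={T6}
Step 3: signal(T6) -> count=0 queue=[] holders={T2}
Step 4: wait(T4) -> count=0 queue=[T4] holders={T2}
Step 5: signal(T2) -> count=0 queue=[] holders={T4}
Step 6: signal(T4) -> count=1 queue=[] holders={none}
Step 7: wait(T3) -> count=0 queue=[] holders={T3}
Step 8: signal(T3) -> count=1 queue=[] holders={none}
Step 9: wait(T3) -> count=0 queue=[] holders={T3}
Step 10: wait(T5) -> count=0 queue=[T5] holders={T3}
Step 11: signal(T3) -> count=0 queue=[] holders={T5}
Step 12: signal(T5) -> count=1 queue=[] holders={none}
Final holders: {none} -> 0 thread(s)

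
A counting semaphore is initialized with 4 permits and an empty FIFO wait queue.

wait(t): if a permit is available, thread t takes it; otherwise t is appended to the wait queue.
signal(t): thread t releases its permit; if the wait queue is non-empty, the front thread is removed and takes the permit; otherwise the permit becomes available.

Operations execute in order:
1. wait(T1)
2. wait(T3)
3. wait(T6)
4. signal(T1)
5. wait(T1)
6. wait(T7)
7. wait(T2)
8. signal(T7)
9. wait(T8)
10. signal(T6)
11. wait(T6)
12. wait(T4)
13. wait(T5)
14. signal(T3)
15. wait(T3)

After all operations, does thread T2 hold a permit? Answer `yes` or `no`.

Step 1: wait(T1) -> count=3 queue=[] holders={T1}
Step 2: wait(T3) -> count=2 queue=[] holders={T1,T3}
Step 3: wait(T6) -> count=1 queue=[] holders={T1,T3,T6}
Step 4: signal(T1) -> count=2 queue=[] holders={T3,T6}
Step 5: wait(T1) -> count=1 queue=[] holders={T1,T3,T6}
Step 6: wait(T7) -> count=0 queue=[] holders={T1,T3,T6,T7}
Step 7: wait(T2) -> count=0 queue=[T2] holders={T1,T3,T6,T7}
Step 8: signal(T7) -> count=0 queue=[] holders={T1,T2,T3,T6}
Step 9: wait(T8) -> count=0 queue=[T8] holders={T1,T2,T3,T6}
Step 10: signal(T6) -> count=0 queue=[] holders={T1,T2,T3,T8}
Step 11: wait(T6) -> count=0 queue=[T6] holders={T1,T2,T3,T8}
Step 12: wait(T4) -> count=0 queue=[T6,T4] holders={T1,T2,T3,T8}
Step 13: wait(T5) -> count=0 queue=[T6,T4,T5] holders={T1,T2,T3,T8}
Step 14: signal(T3) -> count=0 queue=[T4,T5] holders={T1,T2,T6,T8}
Step 15: wait(T3) -> count=0 queue=[T4,T5,T3] holders={T1,T2,T6,T8}
Final holders: {T1,T2,T6,T8} -> T2 in holders

Answer: yes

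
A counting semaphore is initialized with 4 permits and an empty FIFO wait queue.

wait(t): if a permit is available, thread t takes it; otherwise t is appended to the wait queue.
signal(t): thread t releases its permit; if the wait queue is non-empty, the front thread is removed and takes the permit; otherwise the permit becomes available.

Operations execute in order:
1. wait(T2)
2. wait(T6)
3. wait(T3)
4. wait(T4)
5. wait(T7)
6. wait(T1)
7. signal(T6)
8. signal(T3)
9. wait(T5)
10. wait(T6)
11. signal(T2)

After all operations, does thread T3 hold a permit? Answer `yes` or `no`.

Step 1: wait(T2) -> count=3 queue=[] holders={T2}
Step 2: wait(T6) -> count=2 queue=[] holders={T2,T6}
Step 3: wait(T3) -> count=1 queue=[] holders={T2,T3,T6}
Step 4: wait(T4) -> count=0 queue=[] holders={T2,T3,T4,T6}
Step 5: wait(T7) -> count=0 queue=[T7] holders={T2,T3,T4,T6}
Step 6: wait(T1) -> count=0 queue=[T7,T1] holders={T2,T3,T4,T6}
Step 7: signal(T6) -> count=0 queue=[T1] holders={T2,T3,T4,T7}
Step 8: signal(T3) -> count=0 queue=[] holders={T1,T2,T4,T7}
Step 9: wait(T5) -> count=0 queue=[T5] holders={T1,T2,T4,T7}
Step 10: wait(T6) -> count=0 queue=[T5,T6] holders={T1,T2,T4,T7}
Step 11: signal(T2) -> count=0 queue=[T6] holders={T1,T4,T5,T7}
Final holders: {T1,T4,T5,T7} -> T3 not in holders

Answer: no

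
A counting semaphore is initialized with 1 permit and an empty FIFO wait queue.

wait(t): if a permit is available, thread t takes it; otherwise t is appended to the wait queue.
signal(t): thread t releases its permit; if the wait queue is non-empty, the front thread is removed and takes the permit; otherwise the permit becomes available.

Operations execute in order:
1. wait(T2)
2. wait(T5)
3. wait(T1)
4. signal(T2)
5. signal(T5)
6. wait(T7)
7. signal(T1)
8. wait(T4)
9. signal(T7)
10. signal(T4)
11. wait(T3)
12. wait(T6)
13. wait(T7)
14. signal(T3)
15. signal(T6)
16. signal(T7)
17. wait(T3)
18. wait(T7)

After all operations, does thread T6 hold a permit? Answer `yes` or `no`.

Step 1: wait(T2) -> count=0 queue=[] holders={T2}
Step 2: wait(T5) -> count=0 queue=[T5] holders={T2}
Step 3: wait(T1) -> count=0 queue=[T5,T1] holders={T2}
Step 4: signal(T2) -> count=0 queue=[T1] holders={T5}
Step 5: signal(T5) -> count=0 queue=[] holders={T1}
Step 6: wait(T7) -> count=0 queue=[T7] holders={T1}
Step 7: signal(T1) -> count=0 queue=[] holders={T7}
Step 8: wait(T4) -> count=0 queue=[T4] holders={T7}
Step 9: signal(T7) -> count=0 queue=[] holders={T4}
Step 10: signal(T4) -> count=1 queue=[] holders={none}
Step 11: wait(T3) -> count=0 queue=[] holders={T3}
Step 12: wait(T6) -> count=0 queue=[T6] holders={T3}
Step 13: wait(T7) -> count=0 queue=[T6,T7] holders={T3}
Step 14: signal(T3) -> count=0 queue=[T7] holders={T6}
Step 15: signal(T6) -> count=0 queue=[] holders={T7}
Step 16: signal(T7) -> count=1 queue=[] holders={none}
Step 17: wait(T3) -> count=0 queue=[] holders={T3}
Step 18: wait(T7) -> count=0 queue=[T7] holders={T3}
Final holders: {T3} -> T6 not in holders

Answer: no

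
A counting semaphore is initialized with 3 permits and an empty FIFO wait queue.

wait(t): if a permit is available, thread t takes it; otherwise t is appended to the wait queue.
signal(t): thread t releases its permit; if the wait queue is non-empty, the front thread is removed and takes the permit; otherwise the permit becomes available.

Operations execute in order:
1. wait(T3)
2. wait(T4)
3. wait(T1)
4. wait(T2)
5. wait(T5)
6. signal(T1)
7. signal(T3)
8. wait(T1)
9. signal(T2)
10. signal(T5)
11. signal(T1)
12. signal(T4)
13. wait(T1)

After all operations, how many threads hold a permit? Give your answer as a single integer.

Step 1: wait(T3) -> count=2 queue=[] holders={T3}
Step 2: wait(T4) -> count=1 queue=[] holders={T3,T4}
Step 3: wait(T1) -> count=0 queue=[] holders={T1,T3,T4}
Step 4: wait(T2) -> count=0 queue=[T2] holders={T1,T3,T4}
Step 5: wait(T5) -> count=0 queue=[T2,T5] holders={T1,T3,T4}
Step 6: signal(T1) -> count=0 queue=[T5] holders={T2,T3,T4}
Step 7: signal(T3) -> count=0 queue=[] holders={T2,T4,T5}
Step 8: wait(T1) -> count=0 queue=[T1] holders={T2,T4,T5}
Step 9: signal(T2) -> count=0 queue=[] holders={T1,T4,T5}
Step 10: signal(T5) -> count=1 queue=[] holders={T1,T4}
Step 11: signal(T1) -> count=2 queue=[] holders={T4}
Step 12: signal(T4) -> count=3 queue=[] holders={none}
Step 13: wait(T1) -> count=2 queue=[] holders={T1}
Final holders: {T1} -> 1 thread(s)

Answer: 1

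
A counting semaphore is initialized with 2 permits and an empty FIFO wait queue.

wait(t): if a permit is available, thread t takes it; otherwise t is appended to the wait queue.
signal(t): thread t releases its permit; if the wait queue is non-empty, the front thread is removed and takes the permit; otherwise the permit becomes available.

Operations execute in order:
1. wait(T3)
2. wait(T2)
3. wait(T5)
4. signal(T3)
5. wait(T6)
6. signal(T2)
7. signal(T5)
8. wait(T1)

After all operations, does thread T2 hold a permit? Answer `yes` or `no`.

Step 1: wait(T3) -> count=1 queue=[] holders={T3}
Step 2: wait(T2) -> count=0 queue=[] holders={T2,T3}
Step 3: wait(T5) -> count=0 queue=[T5] holders={T2,T3}
Step 4: signal(T3) -> count=0 queue=[] holders={T2,T5}
Step 5: wait(T6) -> count=0 queue=[T6] holders={T2,T5}
Step 6: signal(T2) -> count=0 queue=[] holders={T5,T6}
Step 7: signal(T5) -> count=1 queue=[] holders={T6}
Step 8: wait(T1) -> count=0 queue=[] holders={T1,T6}
Final holders: {T1,T6} -> T2 not in holders

Answer: no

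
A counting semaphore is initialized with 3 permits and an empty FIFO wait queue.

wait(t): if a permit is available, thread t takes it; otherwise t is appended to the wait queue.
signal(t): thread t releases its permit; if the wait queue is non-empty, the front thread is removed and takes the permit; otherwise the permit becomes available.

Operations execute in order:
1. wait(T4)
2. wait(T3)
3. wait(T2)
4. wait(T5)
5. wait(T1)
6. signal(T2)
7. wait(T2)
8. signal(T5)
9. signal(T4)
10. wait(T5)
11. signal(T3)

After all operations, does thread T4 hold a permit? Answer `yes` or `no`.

Answer: no

Derivation:
Step 1: wait(T4) -> count=2 queue=[] holders={T4}
Step 2: wait(T3) -> count=1 queue=[] holders={T3,T4}
Step 3: wait(T2) -> count=0 queue=[] holders={T2,T3,T4}
Step 4: wait(T5) -> count=0 queue=[T5] holders={T2,T3,T4}
Step 5: wait(T1) -> count=0 queue=[T5,T1] holders={T2,T3,T4}
Step 6: signal(T2) -> count=0 queue=[T1] holders={T3,T4,T5}
Step 7: wait(T2) -> count=0 queue=[T1,T2] holders={T3,T4,T5}
Step 8: signal(T5) -> count=0 queue=[T2] holders={T1,T3,T4}
Step 9: signal(T4) -> count=0 queue=[] holders={T1,T2,T3}
Step 10: wait(T5) -> count=0 queue=[T5] holders={T1,T2,T3}
Step 11: signal(T3) -> count=0 queue=[] holders={T1,T2,T5}
Final holders: {T1,T2,T5} -> T4 not in holders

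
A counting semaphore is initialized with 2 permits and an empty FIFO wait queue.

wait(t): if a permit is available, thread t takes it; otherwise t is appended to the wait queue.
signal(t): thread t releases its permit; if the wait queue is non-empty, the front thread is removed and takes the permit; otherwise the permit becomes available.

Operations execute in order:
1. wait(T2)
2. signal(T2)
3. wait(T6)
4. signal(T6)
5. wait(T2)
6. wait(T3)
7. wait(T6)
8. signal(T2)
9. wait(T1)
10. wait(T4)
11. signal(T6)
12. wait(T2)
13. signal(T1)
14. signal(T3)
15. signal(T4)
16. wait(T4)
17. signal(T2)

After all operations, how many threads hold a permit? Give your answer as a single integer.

Step 1: wait(T2) -> count=1 queue=[] holders={T2}
Step 2: signal(T2) -> count=2 queue=[] holders={none}
Step 3: wait(T6) -> count=1 queue=[] holders={T6}
Step 4: signal(T6) -> count=2 queue=[] holders={none}
Step 5: wait(T2) -> count=1 queue=[] holders={T2}
Step 6: wait(T3) -> count=0 queue=[] holders={T2,T3}
Step 7: wait(T6) -> count=0 queue=[T6] holders={T2,T3}
Step 8: signal(T2) -> count=0 queue=[] holders={T3,T6}
Step 9: wait(T1) -> count=0 queue=[T1] holders={T3,T6}
Step 10: wait(T4) -> count=0 queue=[T1,T4] holders={T3,T6}
Step 11: signal(T6) -> count=0 queue=[T4] holders={T1,T3}
Step 12: wait(T2) -> count=0 queue=[T4,T2] holders={T1,T3}
Step 13: signal(T1) -> count=0 queue=[T2] holders={T3,T4}
Step 14: signal(T3) -> count=0 queue=[] holders={T2,T4}
Step 15: signal(T4) -> count=1 queue=[] holders={T2}
Step 16: wait(T4) -> count=0 queue=[] holders={T2,T4}
Step 17: signal(T2) -> count=1 queue=[] holders={T4}
Final holders: {T4} -> 1 thread(s)

Answer: 1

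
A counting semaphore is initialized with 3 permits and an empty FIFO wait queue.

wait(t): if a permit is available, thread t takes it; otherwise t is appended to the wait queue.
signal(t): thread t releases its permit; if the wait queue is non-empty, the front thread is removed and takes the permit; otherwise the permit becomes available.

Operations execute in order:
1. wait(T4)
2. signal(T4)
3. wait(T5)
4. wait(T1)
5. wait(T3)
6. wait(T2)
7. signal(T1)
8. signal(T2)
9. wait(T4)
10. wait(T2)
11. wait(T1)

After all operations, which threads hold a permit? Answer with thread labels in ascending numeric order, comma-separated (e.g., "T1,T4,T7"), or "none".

Answer: T3,T4,T5

Derivation:
Step 1: wait(T4) -> count=2 queue=[] holders={T4}
Step 2: signal(T4) -> count=3 queue=[] holders={none}
Step 3: wait(T5) -> count=2 queue=[] holders={T5}
Step 4: wait(T1) -> count=1 queue=[] holders={T1,T5}
Step 5: wait(T3) -> count=0 queue=[] holders={T1,T3,T5}
Step 6: wait(T2) -> count=0 queue=[T2] holders={T1,T3,T5}
Step 7: signal(T1) -> count=0 queue=[] holders={T2,T3,T5}
Step 8: signal(T2) -> count=1 queue=[] holders={T3,T5}
Step 9: wait(T4) -> count=0 queue=[] holders={T3,T4,T5}
Step 10: wait(T2) -> count=0 queue=[T2] holders={T3,T4,T5}
Step 11: wait(T1) -> count=0 queue=[T2,T1] holders={T3,T4,T5}
Final holders: T3,T4,T5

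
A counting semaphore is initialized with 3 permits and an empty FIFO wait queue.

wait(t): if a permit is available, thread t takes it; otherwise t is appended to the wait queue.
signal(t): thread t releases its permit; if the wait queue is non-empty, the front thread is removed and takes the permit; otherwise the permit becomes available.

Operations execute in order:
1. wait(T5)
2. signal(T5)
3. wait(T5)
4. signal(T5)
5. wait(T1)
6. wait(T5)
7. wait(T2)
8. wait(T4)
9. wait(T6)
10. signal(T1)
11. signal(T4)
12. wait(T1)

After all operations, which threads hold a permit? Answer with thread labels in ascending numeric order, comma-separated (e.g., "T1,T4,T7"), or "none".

Answer: T2,T5,T6

Derivation:
Step 1: wait(T5) -> count=2 queue=[] holders={T5}
Step 2: signal(T5) -> count=3 queue=[] holders={none}
Step 3: wait(T5) -> count=2 queue=[] holders={T5}
Step 4: signal(T5) -> count=3 queue=[] holders={none}
Step 5: wait(T1) -> count=2 queue=[] holders={T1}
Step 6: wait(T5) -> count=1 queue=[] holders={T1,T5}
Step 7: wait(T2) -> count=0 queue=[] holders={T1,T2,T5}
Step 8: wait(T4) -> count=0 queue=[T4] holders={T1,T2,T5}
Step 9: wait(T6) -> count=0 queue=[T4,T6] holders={T1,T2,T5}
Step 10: signal(T1) -> count=0 queue=[T6] holders={T2,T4,T5}
Step 11: signal(T4) -> count=0 queue=[] holders={T2,T5,T6}
Step 12: wait(T1) -> count=0 queue=[T1] holders={T2,T5,T6}
Final holders: T2,T5,T6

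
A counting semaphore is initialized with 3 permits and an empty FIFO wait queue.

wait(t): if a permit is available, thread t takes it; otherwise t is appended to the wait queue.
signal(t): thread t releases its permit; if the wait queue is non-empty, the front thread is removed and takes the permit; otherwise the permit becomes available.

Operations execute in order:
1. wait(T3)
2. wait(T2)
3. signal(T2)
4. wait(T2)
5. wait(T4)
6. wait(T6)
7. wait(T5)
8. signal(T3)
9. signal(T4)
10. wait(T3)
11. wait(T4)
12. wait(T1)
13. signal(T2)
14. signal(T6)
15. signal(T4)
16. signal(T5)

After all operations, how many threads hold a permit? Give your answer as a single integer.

Answer: 2

Derivation:
Step 1: wait(T3) -> count=2 queue=[] holders={T3}
Step 2: wait(T2) -> count=1 queue=[] holders={T2,T3}
Step 3: signal(T2) -> count=2 queue=[] holders={T3}
Step 4: wait(T2) -> count=1 queue=[] holders={T2,T3}
Step 5: wait(T4) -> count=0 queue=[] holders={T2,T3,T4}
Step 6: wait(T6) -> count=0 queue=[T6] holders={T2,T3,T4}
Step 7: wait(T5) -> count=0 queue=[T6,T5] holders={T2,T3,T4}
Step 8: signal(T3) -> count=0 queue=[T5] holders={T2,T4,T6}
Step 9: signal(T4) -> count=0 queue=[] holders={T2,T5,T6}
Step 10: wait(T3) -> count=0 queue=[T3] holders={T2,T5,T6}
Step 11: wait(T4) -> count=0 queue=[T3,T4] holders={T2,T5,T6}
Step 12: wait(T1) -> count=0 queue=[T3,T4,T1] holders={T2,T5,T6}
Step 13: signal(T2) -> count=0 queue=[T4,T1] holders={T3,T5,T6}
Step 14: signal(T6) -> count=0 queue=[T1] holders={T3,T4,T5}
Step 15: signal(T4) -> count=0 queue=[] holders={T1,T3,T5}
Step 16: signal(T5) -> count=1 queue=[] holders={T1,T3}
Final holders: {T1,T3} -> 2 thread(s)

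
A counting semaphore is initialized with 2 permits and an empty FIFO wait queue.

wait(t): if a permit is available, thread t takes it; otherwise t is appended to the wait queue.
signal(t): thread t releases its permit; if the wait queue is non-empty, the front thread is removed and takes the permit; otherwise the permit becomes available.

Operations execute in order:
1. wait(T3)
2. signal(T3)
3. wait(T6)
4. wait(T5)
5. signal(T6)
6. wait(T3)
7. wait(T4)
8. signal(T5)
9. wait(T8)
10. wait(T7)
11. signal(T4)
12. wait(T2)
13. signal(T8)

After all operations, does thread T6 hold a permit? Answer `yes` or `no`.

Step 1: wait(T3) -> count=1 queue=[] holders={T3}
Step 2: signal(T3) -> count=2 queue=[] holders={none}
Step 3: wait(T6) -> count=1 queue=[] holders={T6}
Step 4: wait(T5) -> count=0 queue=[] holders={T5,T6}
Step 5: signal(T6) -> count=1 queue=[] holders={T5}
Step 6: wait(T3) -> count=0 queue=[] holders={T3,T5}
Step 7: wait(T4) -> count=0 queue=[T4] holders={T3,T5}
Step 8: signal(T5) -> count=0 queue=[] holders={T3,T4}
Step 9: wait(T8) -> count=0 queue=[T8] holders={T3,T4}
Step 10: wait(T7) -> count=0 queue=[T8,T7] holders={T3,T4}
Step 11: signal(T4) -> count=0 queue=[T7] holders={T3,T8}
Step 12: wait(T2) -> count=0 queue=[T7,T2] holders={T3,T8}
Step 13: signal(T8) -> count=0 queue=[T2] holders={T3,T7}
Final holders: {T3,T7} -> T6 not in holders

Answer: no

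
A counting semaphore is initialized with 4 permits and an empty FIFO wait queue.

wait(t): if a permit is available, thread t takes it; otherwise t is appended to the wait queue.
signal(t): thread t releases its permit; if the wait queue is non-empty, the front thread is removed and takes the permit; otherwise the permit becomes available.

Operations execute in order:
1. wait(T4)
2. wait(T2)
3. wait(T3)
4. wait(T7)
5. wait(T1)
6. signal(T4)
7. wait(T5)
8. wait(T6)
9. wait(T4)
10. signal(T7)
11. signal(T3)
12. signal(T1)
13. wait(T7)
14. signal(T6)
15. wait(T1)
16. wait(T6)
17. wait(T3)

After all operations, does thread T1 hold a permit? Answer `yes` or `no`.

Answer: no

Derivation:
Step 1: wait(T4) -> count=3 queue=[] holders={T4}
Step 2: wait(T2) -> count=2 queue=[] holders={T2,T4}
Step 3: wait(T3) -> count=1 queue=[] holders={T2,T3,T4}
Step 4: wait(T7) -> count=0 queue=[] holders={T2,T3,T4,T7}
Step 5: wait(T1) -> count=0 queue=[T1] holders={T2,T3,T4,T7}
Step 6: signal(T4) -> count=0 queue=[] holders={T1,T2,T3,T7}
Step 7: wait(T5) -> count=0 queue=[T5] holders={T1,T2,T3,T7}
Step 8: wait(T6) -> count=0 queue=[T5,T6] holders={T1,T2,T3,T7}
Step 9: wait(T4) -> count=0 queue=[T5,T6,T4] holders={T1,T2,T3,T7}
Step 10: signal(T7) -> count=0 queue=[T6,T4] holders={T1,T2,T3,T5}
Step 11: signal(T3) -> count=0 queue=[T4] holders={T1,T2,T5,T6}
Step 12: signal(T1) -> count=0 queue=[] holders={T2,T4,T5,T6}
Step 13: wait(T7) -> count=0 queue=[T7] holders={T2,T4,T5,T6}
Step 14: signal(T6) -> count=0 queue=[] holders={T2,T4,T5,T7}
Step 15: wait(T1) -> count=0 queue=[T1] holders={T2,T4,T5,T7}
Step 16: wait(T6) -> count=0 queue=[T1,T6] holders={T2,T4,T5,T7}
Step 17: wait(T3) -> count=0 queue=[T1,T6,T3] holders={T2,T4,T5,T7}
Final holders: {T2,T4,T5,T7} -> T1 not in holders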